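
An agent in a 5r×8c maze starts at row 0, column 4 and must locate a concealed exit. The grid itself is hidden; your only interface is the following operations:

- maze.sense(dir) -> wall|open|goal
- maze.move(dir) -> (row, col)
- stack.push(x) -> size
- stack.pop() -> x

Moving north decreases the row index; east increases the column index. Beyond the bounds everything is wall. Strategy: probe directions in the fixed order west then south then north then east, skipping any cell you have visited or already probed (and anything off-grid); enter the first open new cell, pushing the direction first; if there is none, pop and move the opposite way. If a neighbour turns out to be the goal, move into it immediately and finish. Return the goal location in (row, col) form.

Invoking sense with dir: west, and see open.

Using push with x: west, : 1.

Using move with dir: west, : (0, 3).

Invoking sense with dir: west, giving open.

Next I call push with x: west, and see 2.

Using move with dir: west, and see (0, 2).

I use sense with dir: west, giving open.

I use push with x: west, and observe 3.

I call move with dir: west, which returns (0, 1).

I invoke sense with dir: west, yielding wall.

Invoking sense with dir: south, : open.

I run push with x: south, and observe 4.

I call move with dir: south, yielding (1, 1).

Then sense with dir: west, giving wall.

Calling sense with dir: south, giving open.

I call push with x: south, giving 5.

Using move with dir: south, which returns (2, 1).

Then sense with dir: west, giving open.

I call push with x: west, and get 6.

I try move with dir: west, and observe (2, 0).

I try sense with dir: south, and observe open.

Calling push with x: south, giving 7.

Calling move with dir: south, → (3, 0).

Using sense with dir: south, giving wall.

I use sense with dir: east, and get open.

Invoking push with x: east, yielding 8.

I run move with dir: east, and observe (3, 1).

Invoking sense with dir: south, and observe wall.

I run sense with dir: east, : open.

Invoking push with x: east, : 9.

Now I run move with dir: east, giving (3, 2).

Next I call sense with dir: south, — result: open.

Calling push with x: south, : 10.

Now I run move with dir: south, and observe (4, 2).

Then sense with dir: east, — result: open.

Using push with x: east, and see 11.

I run move with dir: east, yielding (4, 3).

Invoking sense with dir: north, — result: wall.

Using sense with dir: east, yielding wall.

I run pop(), giving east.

I call move with dir: west, which returns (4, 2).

Calling pop, — result: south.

Using move with dir: north, and see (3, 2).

I call sense with dir: north, yielding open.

I run push with x: north, yielding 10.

Next I call move with dir: north, and observe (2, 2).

Next I call sense with dir: north, and see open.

I call push with x: north, and observe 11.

I call move with dir: north, which returns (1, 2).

Calling sense with dir: east, giving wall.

I invoke pop(), : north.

I call move with dir: south, giving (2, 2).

I run sense with dir: east, → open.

Invoking push with x: east, and get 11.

Invoking move with dir: east, and get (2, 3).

Next I call sense with dir: east, yielding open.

Using push with x: east, and get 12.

I invoke move with dir: east, and see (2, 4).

I call sense with dir: south, — result: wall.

I run sense with dir: north, : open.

I try push with x: north, giving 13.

Then move with dir: north, → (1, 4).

Next I call sense with dir: east, and observe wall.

Calling pop(), giving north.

Next I call move with dir: south, : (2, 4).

Next I call sense with dir: east, and observe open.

Using push with x: east, — result: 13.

Invoking move with dir: east, yielding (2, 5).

Next I call sense with dir: south, which returns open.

Calling push with x: south, : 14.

I run move with dir: south, : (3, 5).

Invoking sense with dir: south, and observe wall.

Then sense with dir: east, — result: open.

I try push with x: east, which returns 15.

I call move with dir: east, and observe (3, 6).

Invoking sense with dir: south, → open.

Then push with x: south, and see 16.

Calling move with dir: south, → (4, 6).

I call sense with dir: east, and get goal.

Then move with dir: east, and get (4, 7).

Answer: (4, 7)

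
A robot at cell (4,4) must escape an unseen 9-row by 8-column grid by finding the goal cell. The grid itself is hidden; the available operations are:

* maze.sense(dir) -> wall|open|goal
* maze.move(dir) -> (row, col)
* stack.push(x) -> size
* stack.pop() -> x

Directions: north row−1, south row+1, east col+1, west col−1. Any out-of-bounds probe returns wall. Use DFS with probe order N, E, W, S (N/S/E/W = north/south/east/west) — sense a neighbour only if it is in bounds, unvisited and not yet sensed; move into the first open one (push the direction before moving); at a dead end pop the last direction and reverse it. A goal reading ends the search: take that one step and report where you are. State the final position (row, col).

[in] sense dir→north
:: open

[in] push x→north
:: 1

[in] move dir→north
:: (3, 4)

[in] sense dir→north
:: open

[in] push x→north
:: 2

[in] move dir→north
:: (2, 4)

[in] sense dir→north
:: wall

[in] sense dir→east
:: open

[in] push x→east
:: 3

[in] move dir→east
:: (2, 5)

[in] sense dir→north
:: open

[in] push x→north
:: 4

[in] move dir→north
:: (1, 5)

[in] sense dir→north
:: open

[in] push x→north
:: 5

[in] move dir→north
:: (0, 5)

[in] sense dir→east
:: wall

[in] sense dir→west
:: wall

[in] pop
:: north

[in] move dir→south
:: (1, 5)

[in] sense dir→east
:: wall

[in] pop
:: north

[in] move dir→south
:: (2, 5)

[in] sense dir→east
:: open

[in] push x→east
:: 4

[in] move dir→east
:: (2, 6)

[in] sense dir→east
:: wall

[in] sense dir→south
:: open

[in] push x→south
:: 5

[in] move dir→south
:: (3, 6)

[in] sense dir→east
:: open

[in] push x→east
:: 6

[in] move dir→east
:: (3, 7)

[in] sense dir→south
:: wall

[in] pop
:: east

[in] move dir→west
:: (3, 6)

[in] sense dir→west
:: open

[in] push x→west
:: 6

[in] move dir→west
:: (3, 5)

[in] sense dir→south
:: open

[in] push x→south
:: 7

[in] move dir→south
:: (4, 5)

[in] sense dir→east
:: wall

[in] sense dir→south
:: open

[in] push x→south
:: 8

[in] move dir→south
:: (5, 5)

[in] sense dir→east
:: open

[in] push x→east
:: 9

[in] move dir→east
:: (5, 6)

[in] sense dir→east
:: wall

[in] sense dir→south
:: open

[in] push x→south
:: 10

[in] move dir→south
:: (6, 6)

[in] sense dir→east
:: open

[in] push x→east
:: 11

[in] move dir→east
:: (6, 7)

[in] sense dir→south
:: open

[in] push x→south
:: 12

[in] move dir→south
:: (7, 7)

[in] sense dir→west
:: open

[in] push x→west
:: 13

[in] move dir→west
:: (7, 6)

[in] sense dir→west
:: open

[in] push x→west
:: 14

[in] move dir→west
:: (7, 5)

[in] sense dir→north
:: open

[in] push x→north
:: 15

[in] move dir→north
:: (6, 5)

[in] sense dir→west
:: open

[in] push x→west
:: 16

[in] move dir→west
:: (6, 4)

[in] sense dir→north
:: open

[in] push x→north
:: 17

[in] move dir→north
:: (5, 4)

[in] sense dir→west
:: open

[in] push x→west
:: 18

[in] move dir→west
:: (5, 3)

[in] sense dir→north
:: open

[in] push x→north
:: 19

[in] move dir→north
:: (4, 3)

[in] sense dir→north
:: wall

[in] sense dir→west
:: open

[in] push x→west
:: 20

[in] move dir→west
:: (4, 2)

[in] sense dir→north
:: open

[in] push x→north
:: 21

[in] move dir→north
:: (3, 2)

[in] sense dir→north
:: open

[in] push x→north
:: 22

[in] move dir→north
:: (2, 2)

[in] sense dir→north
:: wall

[in] sense dir→east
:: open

[in] push x→east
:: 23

[in] move dir→east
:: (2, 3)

[in] sense dir→north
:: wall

[in] pop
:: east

[in] move dir→west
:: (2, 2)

[in] sense dir→west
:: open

[in] push x→west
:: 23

[in] move dir→west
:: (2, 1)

[in] sense dir→north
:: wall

[in] sense dir→west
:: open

[in] push x→west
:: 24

[in] move dir→west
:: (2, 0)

[in] sense dir→north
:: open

[in] push x→north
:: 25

[in] move dir→north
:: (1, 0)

[in] sense dir→north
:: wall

[in] pop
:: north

[in] move dir→south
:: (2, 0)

[in] sense dir→south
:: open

[in] push x→south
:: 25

[in] move dir→south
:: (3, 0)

[in] sense dir→east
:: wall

[in] sense dir→south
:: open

[in] push x→south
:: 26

[in] move dir→south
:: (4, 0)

[in] sense dir→east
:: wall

[in] sense dir→south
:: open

[in] push x→south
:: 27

[in] move dir→south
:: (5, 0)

[in] sense dir→east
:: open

[in] push x→east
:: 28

[in] move dir→east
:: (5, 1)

[in] sense dir→east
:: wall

[in] sense dir→south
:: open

[in] push x→south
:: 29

[in] move dir→south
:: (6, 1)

[in] sense dir→east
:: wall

[in] sense dir→west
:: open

[in] push x→west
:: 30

[in] move dir→west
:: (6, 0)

[in] sense dir→south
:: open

[in] push x→south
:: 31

[in] move dir→south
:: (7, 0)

[in] sense dir→east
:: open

[in] push x→east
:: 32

[in] move dir→east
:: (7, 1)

[in] sense dir→east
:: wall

[in] sense dir→south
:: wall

[in] pop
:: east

[in] move dir→west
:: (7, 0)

[in] sense dir→south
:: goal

[in] move dir→south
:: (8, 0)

Answer: (8, 0)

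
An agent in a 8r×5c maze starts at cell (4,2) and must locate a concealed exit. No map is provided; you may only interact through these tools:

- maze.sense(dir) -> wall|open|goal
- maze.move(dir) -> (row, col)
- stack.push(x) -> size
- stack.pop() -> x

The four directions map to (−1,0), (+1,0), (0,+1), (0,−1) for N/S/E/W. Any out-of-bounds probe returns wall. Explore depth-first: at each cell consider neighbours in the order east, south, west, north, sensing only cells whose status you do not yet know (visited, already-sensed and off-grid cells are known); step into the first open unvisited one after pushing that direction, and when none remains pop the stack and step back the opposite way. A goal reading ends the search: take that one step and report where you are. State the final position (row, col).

I try maze.sense on dir='east', : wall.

Calling maze.sense on dir='south', and see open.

I try stack.push on x='south', yielding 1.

I try maze.move on dir='south', → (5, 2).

I run maze.sense on dir='east', yielding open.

I run stack.push on x='east', which returns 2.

I use maze.move on dir='east', : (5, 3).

Calling maze.sense on dir='east', giving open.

Using stack.push on x='east', → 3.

Using maze.move on dir='east', : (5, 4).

I use maze.sense on dir='south', — result: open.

I use stack.push on x='south', : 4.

I run maze.move on dir='south', and observe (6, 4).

Calling maze.sense on dir='south', — result: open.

Next I call stack.push on x='south', which returns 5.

Using maze.move on dir='south', : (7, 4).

Next I call maze.sense on dir='west', : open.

Then stack.push on x='west', : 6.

I invoke maze.move on dir='west', yielding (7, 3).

I invoke maze.sense on dir='west', which returns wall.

Invoking maze.sense on dir='north', yielding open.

I try stack.push on x='north', yielding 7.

Now I run maze.move on dir='north', : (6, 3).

Now I run maze.sense on dir='west', yielding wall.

I run stack.pop, which returns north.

Invoking maze.move on dir='south', and observe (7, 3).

Then stack.pop, which returns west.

Next I call maze.move on dir='east', — result: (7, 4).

Next I call stack.pop, : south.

I invoke maze.move on dir='north', giving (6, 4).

I use stack.pop, — result: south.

I use maze.move on dir='north', and see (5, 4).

Using maze.sense on dir='north', and get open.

Calling stack.push on x='north', and observe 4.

I run maze.move on dir='north', and get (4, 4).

Then maze.sense on dir='north', giving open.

I run stack.push on x='north', : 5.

Then maze.move on dir='north', and get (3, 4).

I use maze.sense on dir='west', giving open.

Now I run stack.push on x='west', and get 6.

Then maze.move on dir='west', — result: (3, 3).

Next I call maze.sense on dir='west', and get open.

I run stack.push on x='west', and observe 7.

I use maze.move on dir='west', : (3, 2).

I try maze.sense on dir='west', and see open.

Now I run stack.push on x='west', giving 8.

Using maze.move on dir='west', and get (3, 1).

Calling maze.sense on dir='south', which returns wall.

Calling maze.sense on dir='west', — result: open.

I invoke stack.push on x='west', which returns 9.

I call maze.move on dir='west', — result: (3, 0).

I call maze.sense on dir='south', which returns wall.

Calling maze.sense on dir='north', — result: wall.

I run stack.pop, which returns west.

Then maze.move on dir='east', and get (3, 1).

I call maze.sense on dir='north', and get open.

I run stack.push on x='north', giving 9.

Invoking maze.move on dir='north', and see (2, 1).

Calling maze.sense on dir='east', which returns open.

I run stack.push on x='east', and get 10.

Calling maze.move on dir='east', which returns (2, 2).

Calling maze.sense on dir='east', which returns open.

Now I run stack.push on x='east', → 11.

I use maze.move on dir='east', → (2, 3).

I use maze.sense on dir='east', giving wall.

I try maze.sense on dir='north', → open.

Invoking stack.push on x='north', and see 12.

I call maze.move on dir='north', and see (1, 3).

I use maze.sense on dir='east', giving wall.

I try maze.sense on dir='west', : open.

Next I call stack.push on x='west', yielding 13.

Invoking maze.move on dir='west', giving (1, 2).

Calling maze.sense on dir='west', → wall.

I call maze.sense on dir='north', and observe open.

Calling stack.push on x='north', and observe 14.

Next I call maze.move on dir='north', and see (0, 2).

I invoke maze.sense on dir='east', yielding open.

I invoke stack.push on x='east', and see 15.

Calling maze.move on dir='east', → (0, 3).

I use maze.sense on dir='east', : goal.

I use maze.move on dir='east', which returns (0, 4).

Answer: (0, 4)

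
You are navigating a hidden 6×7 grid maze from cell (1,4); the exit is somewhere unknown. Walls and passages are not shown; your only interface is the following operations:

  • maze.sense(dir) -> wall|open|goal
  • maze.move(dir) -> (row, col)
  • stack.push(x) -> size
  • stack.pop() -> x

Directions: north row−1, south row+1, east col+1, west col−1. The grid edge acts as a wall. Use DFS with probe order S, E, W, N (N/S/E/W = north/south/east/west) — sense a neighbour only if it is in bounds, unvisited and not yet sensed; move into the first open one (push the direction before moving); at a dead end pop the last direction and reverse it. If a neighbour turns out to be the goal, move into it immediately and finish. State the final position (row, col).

> sense dir=south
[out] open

> push x=south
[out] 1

> move dir=south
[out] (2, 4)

> sense dir=south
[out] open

> push x=south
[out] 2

> move dir=south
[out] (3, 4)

> sense dir=south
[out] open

> push x=south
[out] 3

> move dir=south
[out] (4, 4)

> sense dir=south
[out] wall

> sense dir=east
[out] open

> push x=east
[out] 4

> move dir=east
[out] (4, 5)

> sense dir=south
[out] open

> push x=south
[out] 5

> move dir=south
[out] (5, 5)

> sense dir=east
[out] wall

> pop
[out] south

> move dir=north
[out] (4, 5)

> sense dir=east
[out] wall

> sense dir=north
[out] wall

> pop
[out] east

> move dir=west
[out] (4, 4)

> sense dir=west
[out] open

> push x=west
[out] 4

> move dir=west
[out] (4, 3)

> sense dir=south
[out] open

> push x=south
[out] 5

> move dir=south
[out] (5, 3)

> sense dir=west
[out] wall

> pop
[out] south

> move dir=north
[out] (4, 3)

> sense dir=west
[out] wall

> sense dir=north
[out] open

> push x=north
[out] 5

> move dir=north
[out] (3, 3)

> sense dir=west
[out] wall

> sense dir=north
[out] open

> push x=north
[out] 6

> move dir=north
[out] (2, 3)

> sense dir=west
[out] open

> push x=west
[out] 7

> move dir=west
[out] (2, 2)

> sense dir=west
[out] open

> push x=west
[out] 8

> move dir=west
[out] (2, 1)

> sense dir=south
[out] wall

> sense dir=west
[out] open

> push x=west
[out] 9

> move dir=west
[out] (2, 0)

> sense dir=south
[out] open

> push x=south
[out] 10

> move dir=south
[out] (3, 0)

> sense dir=south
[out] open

> push x=south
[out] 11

> move dir=south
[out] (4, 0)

> sense dir=south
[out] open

> push x=south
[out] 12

> move dir=south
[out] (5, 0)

> sense dir=east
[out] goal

> move dir=east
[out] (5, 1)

Answer: (5, 1)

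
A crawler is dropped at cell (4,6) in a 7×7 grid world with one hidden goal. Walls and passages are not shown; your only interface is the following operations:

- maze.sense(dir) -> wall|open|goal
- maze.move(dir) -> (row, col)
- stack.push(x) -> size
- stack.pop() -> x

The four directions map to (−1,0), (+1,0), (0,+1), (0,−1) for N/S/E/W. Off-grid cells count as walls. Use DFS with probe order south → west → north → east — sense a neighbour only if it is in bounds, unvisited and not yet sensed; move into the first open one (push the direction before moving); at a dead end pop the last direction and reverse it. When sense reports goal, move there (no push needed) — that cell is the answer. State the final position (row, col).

// sense(dir→south) : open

// push(x→south) : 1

// move(dir→south) : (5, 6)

// sense(dir→south) : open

// push(x→south) : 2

// move(dir→south) : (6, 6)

// sense(dir→west) : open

// push(x→west) : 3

// move(dir→west) : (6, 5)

// sense(dir→west) : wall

// sense(dir→north) : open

// push(x→north) : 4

// move(dir→north) : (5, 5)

// sense(dir→west) : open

// push(x→west) : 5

// move(dir→west) : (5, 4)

// sense(dir→west) : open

// push(x→west) : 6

// move(dir→west) : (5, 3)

// sense(dir→south) : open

// push(x→south) : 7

// move(dir→south) : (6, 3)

// sense(dir→west) : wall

// pop() : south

// move(dir→north) : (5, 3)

// sense(dir→west) : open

// push(x→west) : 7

// move(dir→west) : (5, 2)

// sense(dir→west) : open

// push(x→west) : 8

// move(dir→west) : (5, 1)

// sense(dir→south) : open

// push(x→south) : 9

// move(dir→south) : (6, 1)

// sense(dir→west) : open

// push(x→west) : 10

// move(dir→west) : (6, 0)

// sense(dir→north) : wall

// pop() : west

// move(dir→east) : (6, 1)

// pop() : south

// move(dir→north) : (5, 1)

// sense(dir→north) : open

// push(x→north) : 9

// move(dir→north) : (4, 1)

// sense(dir→west) : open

// push(x→west) : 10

// move(dir→west) : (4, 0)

// sense(dir→north) : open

// push(x→north) : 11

// move(dir→north) : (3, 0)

// sense(dir→north) : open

// push(x→north) : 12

// move(dir→north) : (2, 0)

// sense(dir→north) : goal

// move(dir→north) : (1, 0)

Answer: (1, 0)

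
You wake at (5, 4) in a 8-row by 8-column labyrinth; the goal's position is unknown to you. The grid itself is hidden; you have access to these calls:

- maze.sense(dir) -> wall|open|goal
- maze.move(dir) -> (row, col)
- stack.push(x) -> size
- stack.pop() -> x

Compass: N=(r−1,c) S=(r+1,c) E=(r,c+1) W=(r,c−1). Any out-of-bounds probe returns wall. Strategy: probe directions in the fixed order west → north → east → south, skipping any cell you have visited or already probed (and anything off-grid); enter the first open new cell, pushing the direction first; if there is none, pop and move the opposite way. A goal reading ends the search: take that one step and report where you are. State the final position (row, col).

~$ sense dir='west'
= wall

~$ sense dir='north'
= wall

~$ sense dir='east'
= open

~$ push x='east'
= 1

~$ move dir='east'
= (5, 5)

~$ sense dir='north'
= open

~$ push x='north'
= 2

~$ move dir='north'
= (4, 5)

~$ sense dir='north'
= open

~$ push x='north'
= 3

~$ move dir='north'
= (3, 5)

~$ sense dir='west'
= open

~$ push x='west'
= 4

~$ move dir='west'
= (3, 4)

~$ sense dir='west'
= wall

~$ sense dir='north'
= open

~$ push x='north'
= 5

~$ move dir='north'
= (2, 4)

~$ sense dir='west'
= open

~$ push x='west'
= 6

~$ move dir='west'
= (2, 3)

~$ sense dir='west'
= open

~$ push x='west'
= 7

~$ move dir='west'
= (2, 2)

~$ sense dir='west'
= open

~$ push x='west'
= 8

~$ move dir='west'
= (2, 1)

~$ sense dir='west'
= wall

~$ sense dir='north'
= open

~$ push x='north'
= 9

~$ move dir='north'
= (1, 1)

~$ sense dir='west'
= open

~$ push x='west'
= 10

~$ move dir='west'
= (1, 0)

~$ sense dir='north'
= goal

~$ move dir='north'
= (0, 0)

Answer: (0, 0)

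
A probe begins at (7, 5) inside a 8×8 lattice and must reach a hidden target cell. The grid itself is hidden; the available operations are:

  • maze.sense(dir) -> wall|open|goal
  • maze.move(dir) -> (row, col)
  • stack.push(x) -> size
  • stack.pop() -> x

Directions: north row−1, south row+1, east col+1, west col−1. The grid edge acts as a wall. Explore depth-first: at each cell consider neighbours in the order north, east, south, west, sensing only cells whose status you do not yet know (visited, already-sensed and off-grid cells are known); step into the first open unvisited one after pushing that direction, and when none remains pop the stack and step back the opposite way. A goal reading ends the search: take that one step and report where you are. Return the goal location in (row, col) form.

# 1. sense(dir→north) ~> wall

# 2. sense(dir→east) ~> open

# 3. push(x→east) ~> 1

# 4. move(dir→east) ~> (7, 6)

# 5. sense(dir→north) ~> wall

# 6. sense(dir→east) ~> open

# 7. push(x→east) ~> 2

# 8. move(dir→east) ~> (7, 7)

# 9. sense(dir→north) ~> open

# 10. push(x→north) ~> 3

# 11. move(dir→north) ~> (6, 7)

# 12. sense(dir→north) ~> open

# 13. push(x→north) ~> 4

# 14. move(dir→north) ~> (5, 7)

# 15. sense(dir→north) ~> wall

# 16. sense(dir→west) ~> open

# 17. push(x→west) ~> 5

# 18. move(dir→west) ~> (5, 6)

# 19. sense(dir→north) ~> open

# 20. push(x→north) ~> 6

# 21. move(dir→north) ~> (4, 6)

# 22. sense(dir→north) ~> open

# 23. push(x→north) ~> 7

# 24. move(dir→north) ~> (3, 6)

# 25. sense(dir→north) ~> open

# 26. push(x→north) ~> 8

# 27. move(dir→north) ~> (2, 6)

# 28. sense(dir→north) ~> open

# 29. push(x→north) ~> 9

# 30. move(dir→north) ~> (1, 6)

# 31. sense(dir→north) ~> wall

# 32. sense(dir→east) ~> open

# 33. push(x→east) ~> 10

# 34. move(dir→east) ~> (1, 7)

# 35. sense(dir→north) ~> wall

# 36. sense(dir→south) ~> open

# 37. push(x→south) ~> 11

# 38. move(dir→south) ~> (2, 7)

# 39. sense(dir→south) ~> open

# 40. push(x→south) ~> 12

# 41. move(dir→south) ~> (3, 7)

# 42. pop() ~> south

# 43. move(dir→north) ~> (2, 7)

# 44. pop() ~> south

# 45. move(dir→north) ~> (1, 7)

# 46. pop() ~> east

# 47. move(dir→west) ~> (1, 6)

# 48. sense(dir→west) ~> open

# 49. push(x→west) ~> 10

# 50. move(dir→west) ~> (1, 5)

# 51. sense(dir→north) ~> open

# 52. push(x→north) ~> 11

# 53. move(dir→north) ~> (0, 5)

# 54. sense(dir→west) ~> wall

# 55. pop() ~> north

# 56. move(dir→south) ~> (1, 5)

# 57. sense(dir→south) ~> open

# 58. push(x→south) ~> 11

# 59. move(dir→south) ~> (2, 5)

# 60. sense(dir→south) ~> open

# 61. push(x→south) ~> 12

# 62. move(dir→south) ~> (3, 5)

# 63. sense(dir→south) ~> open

# 64. push(x→south) ~> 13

# 65. move(dir→south) ~> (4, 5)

# 66. sense(dir→south) ~> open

# 67. push(x→south) ~> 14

# 68. move(dir→south) ~> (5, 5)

# 69. sense(dir→west) ~> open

# 70. push(x→west) ~> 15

# 71. move(dir→west) ~> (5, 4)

# 72. sense(dir→north) ~> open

# 73. push(x→north) ~> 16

# 74. move(dir→north) ~> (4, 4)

# 75. sense(dir→north) ~> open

# 76. push(x→north) ~> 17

# 77. move(dir→north) ~> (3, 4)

# 78. sense(dir→north) ~> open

# 79. push(x→north) ~> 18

# 80. move(dir→north) ~> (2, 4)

# 81. sense(dir→north) ~> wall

# 82. sense(dir→west) ~> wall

# 83. pop() ~> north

# 84. move(dir→south) ~> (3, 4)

# 85. sense(dir→west) ~> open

# 86. push(x→west) ~> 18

# 87. move(dir→west) ~> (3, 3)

# 88. sense(dir→south) ~> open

# 89. push(x→south) ~> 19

# 90. move(dir→south) ~> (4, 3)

# 91. sense(dir→south) ~> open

# 92. push(x→south) ~> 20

# 93. move(dir→south) ~> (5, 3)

# 94. sense(dir→south) ~> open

# 95. push(x→south) ~> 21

# 96. move(dir→south) ~> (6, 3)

# 97. sense(dir→east) ~> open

# 98. push(x→east) ~> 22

# 99. move(dir→east) ~> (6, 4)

# 100. sense(dir→south) ~> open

# 101. push(x→south) ~> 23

# 102. move(dir→south) ~> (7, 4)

# 103. sense(dir→west) ~> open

# 104. push(x→west) ~> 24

# 105. move(dir→west) ~> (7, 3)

# 106. sense(dir→west) ~> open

# 107. push(x→west) ~> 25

# 108. move(dir→west) ~> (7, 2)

# 109. sense(dir→north) ~> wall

# 110. sense(dir→west) ~> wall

# 111. pop() ~> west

# 112. move(dir→east) ~> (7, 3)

# 113. pop() ~> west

# 114. move(dir→east) ~> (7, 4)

# 115. pop() ~> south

# 116. move(dir→north) ~> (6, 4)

# 117. pop() ~> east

# 118. move(dir→west) ~> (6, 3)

# 119. pop() ~> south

# 120. move(dir→north) ~> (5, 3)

# 121. sense(dir→west) ~> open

# 122. push(x→west) ~> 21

# 123. move(dir→west) ~> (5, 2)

# 124. sense(dir→north) ~> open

# 125. push(x→north) ~> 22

# 126. move(dir→north) ~> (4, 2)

# 127. sense(dir→north) ~> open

# 128. push(x→north) ~> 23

# 129. move(dir→north) ~> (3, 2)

# 130. sense(dir→north) ~> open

# 131. push(x→north) ~> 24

# 132. move(dir→north) ~> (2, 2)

# 133. sense(dir→north) ~> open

# 134. push(x→north) ~> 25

# 135. move(dir→north) ~> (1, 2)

# 136. sense(dir→north) ~> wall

# 137. sense(dir→east) ~> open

# 138. push(x→east) ~> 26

# 139. move(dir→east) ~> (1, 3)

# 140. sense(dir→north) ~> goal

# 141. move(dir→north) ~> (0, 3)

Answer: (0, 3)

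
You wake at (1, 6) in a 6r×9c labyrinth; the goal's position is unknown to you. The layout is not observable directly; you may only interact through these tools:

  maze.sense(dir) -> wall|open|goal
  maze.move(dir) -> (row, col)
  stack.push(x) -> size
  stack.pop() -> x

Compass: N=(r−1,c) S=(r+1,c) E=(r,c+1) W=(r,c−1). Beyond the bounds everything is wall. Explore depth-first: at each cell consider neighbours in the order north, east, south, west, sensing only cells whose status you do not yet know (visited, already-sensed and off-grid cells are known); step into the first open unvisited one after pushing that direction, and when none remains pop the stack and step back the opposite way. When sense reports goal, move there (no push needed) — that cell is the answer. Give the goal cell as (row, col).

! maze.sense(dir='north') ~> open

! stack.push(x='north') ~> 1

! maze.move(dir='north') ~> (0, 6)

! maze.sense(dir='east') ~> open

! stack.push(x='east') ~> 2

! maze.move(dir='east') ~> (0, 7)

! maze.sense(dir='east') ~> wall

! maze.sense(dir='south') ~> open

! stack.push(x='south') ~> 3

! maze.move(dir='south') ~> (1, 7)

! maze.sense(dir='east') ~> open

! stack.push(x='east') ~> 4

! maze.move(dir='east') ~> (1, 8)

! maze.sense(dir='south') ~> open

! stack.push(x='south') ~> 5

! maze.move(dir='south') ~> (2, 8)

! maze.sense(dir='south') ~> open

! stack.push(x='south') ~> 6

! maze.move(dir='south') ~> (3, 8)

! maze.sense(dir='south') ~> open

! stack.push(x='south') ~> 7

! maze.move(dir='south') ~> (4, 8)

! maze.sense(dir='south') ~> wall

! maze.sense(dir='west') ~> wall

! stack.pop() ~> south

! maze.move(dir='north') ~> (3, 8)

! maze.sense(dir='west') ~> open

! stack.push(x='west') ~> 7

! maze.move(dir='west') ~> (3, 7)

! maze.sense(dir='north') ~> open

! stack.push(x='north') ~> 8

! maze.move(dir='north') ~> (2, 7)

! maze.sense(dir='west') ~> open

! stack.push(x='west') ~> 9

! maze.move(dir='west') ~> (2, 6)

! maze.sense(dir='south') ~> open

! stack.push(x='south') ~> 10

! maze.move(dir='south') ~> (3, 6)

! maze.sense(dir='south') ~> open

! stack.push(x='south') ~> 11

! maze.move(dir='south') ~> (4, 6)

! maze.sense(dir='south') ~> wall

! maze.sense(dir='west') ~> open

! stack.push(x='west') ~> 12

! maze.move(dir='west') ~> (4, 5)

! maze.sense(dir='north') ~> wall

! maze.sense(dir='south') ~> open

! stack.push(x='south') ~> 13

! maze.move(dir='south') ~> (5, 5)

! maze.sense(dir='west') ~> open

! stack.push(x='west') ~> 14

! maze.move(dir='west') ~> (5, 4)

! maze.sense(dir='north') ~> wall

! maze.sense(dir='west') ~> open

! stack.push(x='west') ~> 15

! maze.move(dir='west') ~> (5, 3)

! maze.sense(dir='north') ~> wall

! maze.sense(dir='west') ~> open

! stack.push(x='west') ~> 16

! maze.move(dir='west') ~> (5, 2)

! maze.sense(dir='north') ~> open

! stack.push(x='north') ~> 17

! maze.move(dir='north') ~> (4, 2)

! maze.sense(dir='north') ~> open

! stack.push(x='north') ~> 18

! maze.move(dir='north') ~> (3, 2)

! maze.sense(dir='north') ~> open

! stack.push(x='north') ~> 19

! maze.move(dir='north') ~> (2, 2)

! maze.sense(dir='north') ~> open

! stack.push(x='north') ~> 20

! maze.move(dir='north') ~> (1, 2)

! maze.sense(dir='north') ~> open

! stack.push(x='north') ~> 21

! maze.move(dir='north') ~> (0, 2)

! maze.sense(dir='east') ~> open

! stack.push(x='east') ~> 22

! maze.move(dir='east') ~> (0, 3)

! maze.sense(dir='east') ~> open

! stack.push(x='east') ~> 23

! maze.move(dir='east') ~> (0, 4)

! maze.sense(dir='east') ~> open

! stack.push(x='east') ~> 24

! maze.move(dir='east') ~> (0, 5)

! maze.sense(dir='south') ~> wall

! stack.pop() ~> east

! maze.move(dir='west') ~> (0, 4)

! maze.sense(dir='south') ~> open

! stack.push(x='south') ~> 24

! maze.move(dir='south') ~> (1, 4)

! maze.sense(dir='south') ~> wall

! maze.sense(dir='west') ~> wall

! stack.pop() ~> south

! maze.move(dir='north') ~> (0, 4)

! stack.pop() ~> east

! maze.move(dir='west') ~> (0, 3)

! stack.pop() ~> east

! maze.move(dir='west') ~> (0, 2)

! maze.sense(dir='west') ~> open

! stack.push(x='west') ~> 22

! maze.move(dir='west') ~> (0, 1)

! maze.sense(dir='south') ~> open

! stack.push(x='south') ~> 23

! maze.move(dir='south') ~> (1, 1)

! maze.sense(dir='south') ~> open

! stack.push(x='south') ~> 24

! maze.move(dir='south') ~> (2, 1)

! maze.sense(dir='south') ~> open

! stack.push(x='south') ~> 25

! maze.move(dir='south') ~> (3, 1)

! maze.sense(dir='south') ~> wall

! maze.sense(dir='west') ~> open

! stack.push(x='west') ~> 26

! maze.move(dir='west') ~> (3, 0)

! maze.sense(dir='north') ~> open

! stack.push(x='north') ~> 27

! maze.move(dir='north') ~> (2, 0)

! maze.sense(dir='north') ~> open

! stack.push(x='north') ~> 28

! maze.move(dir='north') ~> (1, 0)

! maze.sense(dir='north') ~> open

! stack.push(x='north') ~> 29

! maze.move(dir='north') ~> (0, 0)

! stack.pop() ~> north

! maze.move(dir='south') ~> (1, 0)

! stack.pop() ~> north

! maze.move(dir='south') ~> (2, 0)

! stack.pop() ~> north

! maze.move(dir='south') ~> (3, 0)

! maze.sense(dir='south') ~> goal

! maze.move(dir='south') ~> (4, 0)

Answer: (4, 0)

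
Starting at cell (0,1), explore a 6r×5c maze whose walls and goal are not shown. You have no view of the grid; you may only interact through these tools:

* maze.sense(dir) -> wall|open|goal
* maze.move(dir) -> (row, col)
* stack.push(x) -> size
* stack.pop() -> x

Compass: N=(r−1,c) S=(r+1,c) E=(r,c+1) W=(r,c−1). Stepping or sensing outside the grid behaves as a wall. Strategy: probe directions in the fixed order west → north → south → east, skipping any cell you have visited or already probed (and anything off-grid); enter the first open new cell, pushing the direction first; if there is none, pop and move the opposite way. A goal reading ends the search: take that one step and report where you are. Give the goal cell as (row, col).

Do: maze.sense[dir→west]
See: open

Do: stack.push[x→west]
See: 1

Do: maze.move[dir→west]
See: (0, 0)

Do: maze.sense[dir→south]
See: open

Do: stack.push[x→south]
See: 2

Do: maze.move[dir→south]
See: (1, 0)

Do: maze.sense[dir→south]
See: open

Do: stack.push[x→south]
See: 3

Do: maze.move[dir→south]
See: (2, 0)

Do: maze.sense[dir→south]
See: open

Do: stack.push[x→south]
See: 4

Do: maze.move[dir→south]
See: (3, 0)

Do: maze.sense[dir→south]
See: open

Do: stack.push[x→south]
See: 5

Do: maze.move[dir→south]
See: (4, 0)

Do: maze.sense[dir→south]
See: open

Do: stack.push[x→south]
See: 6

Do: maze.move[dir→south]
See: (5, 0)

Do: maze.sense[dir→east]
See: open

Do: stack.push[x→east]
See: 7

Do: maze.move[dir→east]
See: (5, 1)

Do: maze.sense[dir→north]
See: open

Do: stack.push[x→north]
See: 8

Do: maze.move[dir→north]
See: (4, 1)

Do: maze.sense[dir→north]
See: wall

Do: maze.sense[dir→east]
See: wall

Do: stack.pop[]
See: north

Do: maze.move[dir→south]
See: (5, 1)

Do: maze.sense[dir→east]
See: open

Do: stack.push[x→east]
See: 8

Do: maze.move[dir→east]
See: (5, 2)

Do: maze.sense[dir→east]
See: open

Do: stack.push[x→east]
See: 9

Do: maze.move[dir→east]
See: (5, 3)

Do: maze.sense[dir→north]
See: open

Do: stack.push[x→north]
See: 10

Do: maze.move[dir→north]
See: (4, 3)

Do: maze.sense[dir→north]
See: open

Do: stack.push[x→north]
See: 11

Do: maze.move[dir→north]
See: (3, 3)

Do: maze.sense[dir→west]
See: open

Do: stack.push[x→west]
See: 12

Do: maze.move[dir→west]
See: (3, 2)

Do: maze.sense[dir→north]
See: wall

Do: stack.pop[]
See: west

Do: maze.move[dir→east]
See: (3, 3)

Do: maze.sense[dir→north]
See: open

Do: stack.push[x→north]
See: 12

Do: maze.move[dir→north]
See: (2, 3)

Do: maze.sense[dir→north]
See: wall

Do: maze.sense[dir→east]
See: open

Do: stack.push[x→east]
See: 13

Do: maze.move[dir→east]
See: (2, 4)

Do: maze.sense[dir→north]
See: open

Do: stack.push[x→north]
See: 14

Do: maze.move[dir→north]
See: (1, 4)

Do: maze.sense[dir→north]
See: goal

Do: maze.move[dir→north]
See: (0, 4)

Answer: (0, 4)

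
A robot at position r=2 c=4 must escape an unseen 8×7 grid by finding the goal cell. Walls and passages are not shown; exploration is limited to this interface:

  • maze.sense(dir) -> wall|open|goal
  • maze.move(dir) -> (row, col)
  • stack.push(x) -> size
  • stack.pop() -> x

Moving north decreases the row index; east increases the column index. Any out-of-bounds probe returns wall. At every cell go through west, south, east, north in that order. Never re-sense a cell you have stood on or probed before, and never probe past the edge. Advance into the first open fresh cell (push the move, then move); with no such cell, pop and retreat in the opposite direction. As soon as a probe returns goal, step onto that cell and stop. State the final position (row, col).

Action: maze.sense[dir='west']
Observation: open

Action: stack.push[x='west']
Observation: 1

Action: maze.move[dir='west']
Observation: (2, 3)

Action: maze.sense[dir='west']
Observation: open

Action: stack.push[x='west']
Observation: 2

Action: maze.move[dir='west']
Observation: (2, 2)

Action: maze.sense[dir='west']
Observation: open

Action: stack.push[x='west']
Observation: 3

Action: maze.move[dir='west']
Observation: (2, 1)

Action: maze.sense[dir='west']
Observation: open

Action: stack.push[x='west']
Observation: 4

Action: maze.move[dir='west']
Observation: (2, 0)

Action: maze.sense[dir='south']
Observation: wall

Action: maze.sense[dir='north']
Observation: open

Action: stack.push[x='north']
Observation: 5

Action: maze.move[dir='north']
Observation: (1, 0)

Action: maze.sense[dir='east']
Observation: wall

Action: maze.sense[dir='north']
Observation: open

Action: stack.push[x='north']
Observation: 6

Action: maze.move[dir='north']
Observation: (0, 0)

Action: maze.sense[dir='east']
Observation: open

Action: stack.push[x='east']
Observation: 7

Action: maze.move[dir='east']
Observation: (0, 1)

Action: maze.sense[dir='east']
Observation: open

Action: stack.push[x='east']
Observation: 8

Action: maze.move[dir='east']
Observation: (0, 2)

Action: maze.sense[dir='south']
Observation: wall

Action: maze.sense[dir='east']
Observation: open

Action: stack.push[x='east']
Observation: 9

Action: maze.move[dir='east']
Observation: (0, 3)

Action: maze.sense[dir='south']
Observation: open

Action: stack.push[x='south']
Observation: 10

Action: maze.move[dir='south']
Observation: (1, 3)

Action: maze.sense[dir='east']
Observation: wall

Action: stack.pop[]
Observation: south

Action: maze.move[dir='north']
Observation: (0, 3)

Action: maze.sense[dir='east']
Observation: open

Action: stack.push[x='east']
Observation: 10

Action: maze.move[dir='east']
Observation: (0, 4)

Action: maze.sense[dir='east']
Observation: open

Action: stack.push[x='east']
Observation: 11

Action: maze.move[dir='east']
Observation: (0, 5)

Action: maze.sense[dir='south']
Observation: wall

Action: maze.sense[dir='east']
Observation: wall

Action: stack.pop[]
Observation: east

Action: maze.move[dir='west']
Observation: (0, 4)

Action: stack.pop[]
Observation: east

Action: maze.move[dir='west']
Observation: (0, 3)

Action: stack.pop[]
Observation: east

Action: maze.move[dir='west']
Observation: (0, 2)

Action: stack.pop[]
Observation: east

Action: maze.move[dir='west']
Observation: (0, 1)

Action: stack.pop[]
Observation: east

Action: maze.move[dir='west']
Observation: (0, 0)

Action: stack.pop[]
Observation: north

Action: maze.move[dir='south']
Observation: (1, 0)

Action: stack.pop[]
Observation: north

Action: maze.move[dir='south']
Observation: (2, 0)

Action: stack.pop[]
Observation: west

Action: maze.move[dir='east']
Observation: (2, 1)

Action: maze.sense[dir='south']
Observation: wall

Action: stack.pop[]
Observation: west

Action: maze.move[dir='east']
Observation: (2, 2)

Action: maze.sense[dir='south']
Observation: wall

Action: stack.pop[]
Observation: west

Action: maze.move[dir='east']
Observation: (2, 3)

Action: maze.sense[dir='south']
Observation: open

Action: stack.push[x='south']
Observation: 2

Action: maze.move[dir='south']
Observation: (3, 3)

Action: maze.sense[dir='south']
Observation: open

Action: stack.push[x='south']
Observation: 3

Action: maze.move[dir='south']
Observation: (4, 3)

Action: maze.sense[dir='west']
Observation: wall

Action: maze.sense[dir='south']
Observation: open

Action: stack.push[x='south']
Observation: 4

Action: maze.move[dir='south']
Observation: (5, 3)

Action: maze.sense[dir='west']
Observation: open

Action: stack.push[x='west']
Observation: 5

Action: maze.move[dir='west']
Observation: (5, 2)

Action: maze.sense[dir='west']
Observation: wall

Action: maze.sense[dir='south']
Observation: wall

Action: stack.pop[]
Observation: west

Action: maze.move[dir='east']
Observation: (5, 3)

Action: maze.sense[dir='south']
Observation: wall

Action: maze.sense[dir='east']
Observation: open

Action: stack.push[x='east']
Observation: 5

Action: maze.move[dir='east']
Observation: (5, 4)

Action: maze.sense[dir='south']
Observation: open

Action: stack.push[x='south']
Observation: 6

Action: maze.move[dir='south']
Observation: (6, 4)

Action: maze.sense[dir='south']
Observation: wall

Action: maze.sense[dir='east']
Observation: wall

Action: stack.pop[]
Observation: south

Action: maze.move[dir='north']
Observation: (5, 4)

Action: maze.sense[dir='east']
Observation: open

Action: stack.push[x='east']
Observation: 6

Action: maze.move[dir='east']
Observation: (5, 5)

Action: maze.sense[dir='east']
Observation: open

Action: stack.push[x='east']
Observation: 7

Action: maze.move[dir='east']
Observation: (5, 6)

Action: maze.sense[dir='south']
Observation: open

Action: stack.push[x='south']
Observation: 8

Action: maze.move[dir='south']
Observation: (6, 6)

Action: maze.sense[dir='south']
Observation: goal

Action: maze.move[dir='south']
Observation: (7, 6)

Answer: (7, 6)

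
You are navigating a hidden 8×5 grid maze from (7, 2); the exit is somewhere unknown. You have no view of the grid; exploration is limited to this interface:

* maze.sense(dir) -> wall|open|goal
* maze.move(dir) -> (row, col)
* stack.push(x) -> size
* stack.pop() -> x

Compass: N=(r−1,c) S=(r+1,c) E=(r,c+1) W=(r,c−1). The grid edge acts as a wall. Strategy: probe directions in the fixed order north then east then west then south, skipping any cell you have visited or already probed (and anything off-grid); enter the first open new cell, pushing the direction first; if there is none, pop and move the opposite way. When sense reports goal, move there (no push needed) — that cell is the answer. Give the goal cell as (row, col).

Action: maze.sense[north]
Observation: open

Action: stack.push[north]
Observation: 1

Action: maze.move[north]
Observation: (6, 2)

Action: maze.sense[north]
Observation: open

Action: stack.push[north]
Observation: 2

Action: maze.move[north]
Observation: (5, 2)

Action: maze.sense[north]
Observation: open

Action: stack.push[north]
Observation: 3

Action: maze.move[north]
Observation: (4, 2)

Action: maze.sense[north]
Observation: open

Action: stack.push[north]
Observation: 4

Action: maze.move[north]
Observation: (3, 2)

Action: maze.sense[north]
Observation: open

Action: stack.push[north]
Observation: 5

Action: maze.move[north]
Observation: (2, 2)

Action: maze.sense[north]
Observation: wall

Action: maze.sense[east]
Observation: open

Action: stack.push[east]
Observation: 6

Action: maze.move[east]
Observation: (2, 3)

Action: maze.sense[north]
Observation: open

Action: stack.push[north]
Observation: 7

Action: maze.move[north]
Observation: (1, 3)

Action: maze.sense[north]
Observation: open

Action: stack.push[north]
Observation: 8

Action: maze.move[north]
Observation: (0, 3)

Action: maze.sense[east]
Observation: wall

Action: maze.sense[west]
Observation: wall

Action: stack.pop[]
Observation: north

Action: maze.move[south]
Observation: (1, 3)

Action: maze.sense[east]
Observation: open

Action: stack.push[east]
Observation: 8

Action: maze.move[east]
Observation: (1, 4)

Action: maze.sense[south]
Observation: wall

Action: stack.pop[]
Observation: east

Action: maze.move[west]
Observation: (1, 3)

Action: stack.pop[]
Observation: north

Action: maze.move[south]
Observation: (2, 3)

Action: maze.sense[south]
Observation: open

Action: stack.push[south]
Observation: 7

Action: maze.move[south]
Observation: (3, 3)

Action: maze.sense[east]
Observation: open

Action: stack.push[east]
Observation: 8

Action: maze.move[east]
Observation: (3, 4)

Action: maze.sense[south]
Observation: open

Action: stack.push[south]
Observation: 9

Action: maze.move[south]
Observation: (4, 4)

Action: maze.sense[west]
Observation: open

Action: stack.push[west]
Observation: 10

Action: maze.move[west]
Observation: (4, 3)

Action: maze.sense[south]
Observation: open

Action: stack.push[south]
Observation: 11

Action: maze.move[south]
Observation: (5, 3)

Action: maze.sense[east]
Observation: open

Action: stack.push[east]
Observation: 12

Action: maze.move[east]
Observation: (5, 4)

Action: maze.sense[south]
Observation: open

Action: stack.push[south]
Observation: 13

Action: maze.move[south]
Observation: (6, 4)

Action: maze.sense[west]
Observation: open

Action: stack.push[west]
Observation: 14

Action: maze.move[west]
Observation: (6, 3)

Action: maze.sense[south]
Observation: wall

Action: stack.pop[]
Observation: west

Action: maze.move[east]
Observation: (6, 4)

Action: maze.sense[south]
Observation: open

Action: stack.push[south]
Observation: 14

Action: maze.move[south]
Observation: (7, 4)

Action: stack.pop[]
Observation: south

Action: maze.move[north]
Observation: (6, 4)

Action: stack.pop[]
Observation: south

Action: maze.move[north]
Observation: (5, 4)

Action: stack.pop[]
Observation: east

Action: maze.move[west]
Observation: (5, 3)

Action: stack.pop[]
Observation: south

Action: maze.move[north]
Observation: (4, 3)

Action: stack.pop[]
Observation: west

Action: maze.move[east]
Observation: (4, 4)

Action: stack.pop[]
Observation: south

Action: maze.move[north]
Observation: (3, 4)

Action: stack.pop[]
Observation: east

Action: maze.move[west]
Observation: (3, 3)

Action: stack.pop[]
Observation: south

Action: maze.move[north]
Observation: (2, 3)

Action: stack.pop[]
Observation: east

Action: maze.move[west]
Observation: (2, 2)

Action: maze.sense[west]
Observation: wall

Action: stack.pop[]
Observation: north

Action: maze.move[south]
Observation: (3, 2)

Action: maze.sense[west]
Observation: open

Action: stack.push[west]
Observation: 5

Action: maze.move[west]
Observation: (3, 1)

Action: maze.sense[west]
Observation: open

Action: stack.push[west]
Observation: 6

Action: maze.move[west]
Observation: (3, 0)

Action: maze.sense[north]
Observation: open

Action: stack.push[north]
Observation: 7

Action: maze.move[north]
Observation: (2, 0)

Action: maze.sense[north]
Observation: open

Action: stack.push[north]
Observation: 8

Action: maze.move[north]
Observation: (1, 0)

Action: maze.sense[north]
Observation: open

Action: stack.push[north]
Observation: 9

Action: maze.move[north]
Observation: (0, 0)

Action: maze.sense[east]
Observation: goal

Action: maze.move[east]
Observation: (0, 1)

Answer: (0, 1)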